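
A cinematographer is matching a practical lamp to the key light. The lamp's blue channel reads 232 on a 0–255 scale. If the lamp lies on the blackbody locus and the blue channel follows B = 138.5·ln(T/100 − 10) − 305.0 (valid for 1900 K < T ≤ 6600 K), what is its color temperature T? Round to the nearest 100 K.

ln(t − 10) = (232 + 305.0) / 138.5 = 3.8773.
t − 10 = e^3.8773 = 48.292, so t = 58.292.
T = 100·t = 5829 K → 5800 K to the nearest 100 K.

5800 K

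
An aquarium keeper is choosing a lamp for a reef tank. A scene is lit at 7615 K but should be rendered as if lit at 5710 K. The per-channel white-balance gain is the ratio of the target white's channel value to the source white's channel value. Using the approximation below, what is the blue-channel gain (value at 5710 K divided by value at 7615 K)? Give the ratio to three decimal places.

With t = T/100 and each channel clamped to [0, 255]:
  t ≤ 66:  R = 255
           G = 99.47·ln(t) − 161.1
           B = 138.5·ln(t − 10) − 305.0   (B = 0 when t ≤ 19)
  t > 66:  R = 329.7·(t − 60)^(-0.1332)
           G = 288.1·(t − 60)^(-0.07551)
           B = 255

0.896

At 7615 K (t = 76.15):
  B = 255 by definition for t > 66.
At 5710 K (t = 57.1):
  B = 138.5·ln(57.1 − 10) − 305.0 = 138.5·ln 47.1 − 305.0 = 138.5·3.8523 − 305.0 = 228.540.
Gain = 228.540 / 255.000 = 0.8962 → 0.896.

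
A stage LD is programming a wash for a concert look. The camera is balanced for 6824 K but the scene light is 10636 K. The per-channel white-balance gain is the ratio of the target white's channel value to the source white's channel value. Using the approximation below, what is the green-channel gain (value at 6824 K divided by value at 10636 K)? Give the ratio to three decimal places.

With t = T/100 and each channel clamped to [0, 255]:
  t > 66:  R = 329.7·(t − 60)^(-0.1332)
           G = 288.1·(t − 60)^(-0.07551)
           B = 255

1.139

At 10636 K (t = 106.36):
  G = 288.1·(106.36 − 60)^(-0.07551) = 288.1·46.36^(-0.07551) = 288.1·0.74850 = 215.642.
At 6824 K (t = 68.24):
  G = 288.1·(68.24 − 60)^(-0.07551) = 288.1·8.24^(-0.07551) = 288.1·0.85278 = 245.687.
Gain = 245.687 / 215.642 = 1.1393 → 1.139.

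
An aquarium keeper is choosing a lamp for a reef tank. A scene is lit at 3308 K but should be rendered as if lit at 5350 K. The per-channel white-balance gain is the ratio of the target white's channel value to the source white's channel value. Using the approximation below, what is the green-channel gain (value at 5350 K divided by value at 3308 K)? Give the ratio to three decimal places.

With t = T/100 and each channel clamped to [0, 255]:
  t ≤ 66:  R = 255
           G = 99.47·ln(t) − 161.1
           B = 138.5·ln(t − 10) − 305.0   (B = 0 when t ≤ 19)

At 3308 K (t = 33.08):
  G = 99.47·ln 33.08 − 161.1 = 99.47·3.4989 − 161.1 = 186.938.
At 5350 K (t = 53.5):
  G = 99.47·ln 53.5 − 161.1 = 99.47·3.9797 − 161.1 = 234.759.
Gain = 234.759 / 186.938 = 1.2558 → 1.256.

1.256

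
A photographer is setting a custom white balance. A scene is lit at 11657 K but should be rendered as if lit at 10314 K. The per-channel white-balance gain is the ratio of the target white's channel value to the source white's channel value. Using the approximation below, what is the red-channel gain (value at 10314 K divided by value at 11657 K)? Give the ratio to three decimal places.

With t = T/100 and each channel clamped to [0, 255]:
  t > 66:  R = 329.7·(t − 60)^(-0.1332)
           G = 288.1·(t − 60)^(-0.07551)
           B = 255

At 11657 K (t = 116.57):
  R = 329.7·(116.57 − 60)^(-0.1332) = 329.7·56.57^(-0.1332) = 329.7·0.58419 = 192.608.
At 10314 K (t = 103.14):
  R = 329.7·(103.14 − 60)^(-0.1332) = 329.7·43.14^(-0.1332) = 329.7·0.60567 = 199.688.
Gain = 199.688 / 192.608 = 1.0368 → 1.037.

1.037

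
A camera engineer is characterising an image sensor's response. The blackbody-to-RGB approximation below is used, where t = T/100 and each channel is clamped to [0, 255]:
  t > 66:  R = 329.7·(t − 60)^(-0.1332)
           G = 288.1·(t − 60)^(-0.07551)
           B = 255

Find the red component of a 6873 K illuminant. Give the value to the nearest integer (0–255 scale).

t = 6873/100 = 68.73; the t > 66 branch applies.
R = 329.7·(68.73 − 60)^(-0.1332) = 329.7·8.73^(-0.1332) = 329.7·0.74930 = 247.045.
Rounded: 247.

247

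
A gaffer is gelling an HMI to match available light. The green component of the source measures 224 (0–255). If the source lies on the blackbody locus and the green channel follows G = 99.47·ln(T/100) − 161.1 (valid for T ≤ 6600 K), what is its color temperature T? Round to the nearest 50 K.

ln t = (224 + 161.1) / 99.47 = 3.8715.
t = e^3.8715 = 48.015.
T = 100·t = 4802 K → 4800 K to the nearest 50 K.

4800 K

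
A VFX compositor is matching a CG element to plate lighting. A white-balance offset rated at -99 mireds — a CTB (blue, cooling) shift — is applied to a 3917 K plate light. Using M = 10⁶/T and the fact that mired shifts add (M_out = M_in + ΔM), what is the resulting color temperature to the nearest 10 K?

6400 K

M_in = 10⁶/3917 = 255.30 mireds.
M_out = 255.30 + (-99) = 156.30 mireds.
T_out = 10⁶/156.30 = 6398.1 K → 6400 K.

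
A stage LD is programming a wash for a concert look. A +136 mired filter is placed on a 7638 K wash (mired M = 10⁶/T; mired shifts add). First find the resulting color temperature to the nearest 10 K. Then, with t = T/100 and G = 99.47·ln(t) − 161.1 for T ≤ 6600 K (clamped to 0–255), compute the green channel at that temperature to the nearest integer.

199

M_in = 10⁶/7638 = 130.92; M_out = 130.92 + (+136) = 266.92.
T_out = 10⁶/266.92 = 3746.4 K → 3750 K; t = 37.5.
G = 99.47·ln 37.5 − 161.1 = 99.47·3.6243 − 161.1 = 199.413.
Rounded: 199.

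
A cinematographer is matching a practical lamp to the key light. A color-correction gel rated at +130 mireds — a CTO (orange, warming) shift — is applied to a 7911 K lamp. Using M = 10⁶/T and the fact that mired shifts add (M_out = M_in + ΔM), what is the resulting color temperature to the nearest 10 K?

3900 K

M_in = 10⁶/7911 = 126.41 mireds.
M_out = 126.41 + (+130) = 256.41 mireds.
T_out = 10⁶/256.41 = 3900.1 K → 3900 K.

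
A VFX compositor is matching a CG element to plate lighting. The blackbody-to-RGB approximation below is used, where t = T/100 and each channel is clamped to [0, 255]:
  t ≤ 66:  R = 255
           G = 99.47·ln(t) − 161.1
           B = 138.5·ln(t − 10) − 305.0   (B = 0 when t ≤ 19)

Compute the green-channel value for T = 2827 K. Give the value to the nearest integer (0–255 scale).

t = 2827/100 = 28.27; the t ≤ 66 branch applies.
G = 99.47·ln 28.27 − 161.1 = 99.47·3.3418 − 161.1 = 171.309.
Rounded: 171.

171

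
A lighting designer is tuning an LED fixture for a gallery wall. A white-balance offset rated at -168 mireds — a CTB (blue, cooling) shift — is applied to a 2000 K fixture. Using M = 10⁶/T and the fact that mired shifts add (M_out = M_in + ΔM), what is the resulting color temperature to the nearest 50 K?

M_in = 10⁶/2000 = 500.00 mireds.
M_out = 500.00 + (-168) = 332.00 mireds.
T_out = 10⁶/332.00 = 3012.0 K → 3000 K.

3000 K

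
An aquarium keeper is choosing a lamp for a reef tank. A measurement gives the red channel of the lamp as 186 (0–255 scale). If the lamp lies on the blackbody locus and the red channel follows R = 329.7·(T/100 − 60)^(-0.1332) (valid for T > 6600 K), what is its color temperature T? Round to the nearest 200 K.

(t − 60)^(-0.1332) = 186/329.7 = 0.56415.
t − 60 = 0.56415^(1/-0.1332) = 0.56415^(-7.508) = 73.521, so t = 133.521.
T = 100·t = 13352 K → 13400 K to the nearest 200 K.

13400 K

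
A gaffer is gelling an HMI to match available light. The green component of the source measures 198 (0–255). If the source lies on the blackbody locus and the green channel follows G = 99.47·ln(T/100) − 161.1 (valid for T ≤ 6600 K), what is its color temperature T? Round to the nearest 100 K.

ln t = (198 + 161.1) / 99.47 = 3.6101.
t = e^3.6101 = 36.971.
T = 100·t = 3697 K → 3700 K to the nearest 100 K.

3700 K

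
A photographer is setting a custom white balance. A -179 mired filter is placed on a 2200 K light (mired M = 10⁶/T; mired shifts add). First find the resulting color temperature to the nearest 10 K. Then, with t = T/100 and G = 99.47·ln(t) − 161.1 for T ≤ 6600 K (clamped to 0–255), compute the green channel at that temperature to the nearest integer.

M_in = 10⁶/2200 = 454.55; M_out = 454.55 + (-179) = 275.55.
T_out = 10⁶/275.55 = 3629.2 K → 3630 K; t = 36.3.
G = 99.47·ln 36.3 − 161.1 = 99.47·3.5918 − 161.1 = 196.178.
Rounded: 196.

196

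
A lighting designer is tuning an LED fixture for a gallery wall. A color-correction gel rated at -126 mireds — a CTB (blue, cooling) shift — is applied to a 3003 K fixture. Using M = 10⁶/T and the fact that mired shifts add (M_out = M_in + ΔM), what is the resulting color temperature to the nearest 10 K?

M_in = 10⁶/3003 = 333.00 mireds.
M_out = 333.00 + (-126) = 207.00 mireds.
T_out = 10⁶/207.00 = 4830.9 K → 4830 K.

4830 K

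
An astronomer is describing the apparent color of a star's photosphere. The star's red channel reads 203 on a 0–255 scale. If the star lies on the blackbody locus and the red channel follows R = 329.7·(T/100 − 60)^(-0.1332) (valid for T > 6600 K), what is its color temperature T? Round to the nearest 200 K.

(t − 60)^(-0.1332) = 203/329.7 = 0.61571.
t − 60 = 0.61571^(1/-0.1332) = 0.61571^(-7.508) = 38.129, so t = 98.129.
T = 100·t = 9813 K → 9800 K to the nearest 200 K.

9800 K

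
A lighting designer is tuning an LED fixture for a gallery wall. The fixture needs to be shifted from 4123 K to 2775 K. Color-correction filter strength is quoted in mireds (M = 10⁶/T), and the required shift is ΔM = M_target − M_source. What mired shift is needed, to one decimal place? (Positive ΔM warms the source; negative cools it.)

M_source = 10⁶/4123 = 242.542; M_target = 10⁶/2775 = 360.360.
ΔM = 360.360 − 242.542 = 117.819 → +117.8 mireds, a warming shift.

+117.8 mireds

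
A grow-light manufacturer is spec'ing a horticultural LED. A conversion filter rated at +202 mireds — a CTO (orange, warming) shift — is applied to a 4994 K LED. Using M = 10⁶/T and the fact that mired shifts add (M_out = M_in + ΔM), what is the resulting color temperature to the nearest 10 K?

2490 K

M_in = 10⁶/4994 = 200.24 mireds.
M_out = 200.24 + (+202) = 402.24 mireds.
T_out = 10⁶/402.24 = 2486.1 K → 2490 K.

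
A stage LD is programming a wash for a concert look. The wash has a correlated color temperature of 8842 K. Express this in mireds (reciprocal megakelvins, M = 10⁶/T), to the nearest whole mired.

M = 10⁶ / 8842 = 113.097 → 113 mireds.

113 mireds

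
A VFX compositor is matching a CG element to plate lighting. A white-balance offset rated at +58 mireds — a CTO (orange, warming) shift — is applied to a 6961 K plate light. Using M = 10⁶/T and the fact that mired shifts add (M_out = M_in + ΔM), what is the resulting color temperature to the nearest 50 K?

M_in = 10⁶/6961 = 143.66 mireds.
M_out = 143.66 + (+58) = 201.66 mireds.
T_out = 10⁶/201.66 = 4958.9 K → 4950 K.

4950 K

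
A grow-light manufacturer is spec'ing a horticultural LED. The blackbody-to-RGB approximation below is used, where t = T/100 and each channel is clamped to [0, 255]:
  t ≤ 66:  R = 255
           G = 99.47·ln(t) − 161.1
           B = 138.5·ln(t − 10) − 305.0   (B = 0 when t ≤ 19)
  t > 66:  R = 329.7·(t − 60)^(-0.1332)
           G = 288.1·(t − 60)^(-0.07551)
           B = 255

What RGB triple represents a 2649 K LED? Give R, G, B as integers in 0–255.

t = 2649/100 = 26.49; the t ≤ 66 branch applies.
R = 255 by definition for t ≤ 66.
G = 99.47·ln 26.49 − 161.1 = 99.47·3.2768 − 161.1 = 164.840.
B = 138.5·ln(26.49 − 10) − 305.0 = 138.5·ln 16.49 − 305.0 = 138.5·2.8028 − 305.0 = 83.181.
Rounded: (255, 165, 83).

R=255, G=165, B=83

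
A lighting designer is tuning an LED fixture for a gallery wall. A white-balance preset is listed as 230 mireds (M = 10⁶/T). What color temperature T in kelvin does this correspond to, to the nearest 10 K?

4350 K

T = 10⁶ / 230 = 4347.83 K → 4350 K.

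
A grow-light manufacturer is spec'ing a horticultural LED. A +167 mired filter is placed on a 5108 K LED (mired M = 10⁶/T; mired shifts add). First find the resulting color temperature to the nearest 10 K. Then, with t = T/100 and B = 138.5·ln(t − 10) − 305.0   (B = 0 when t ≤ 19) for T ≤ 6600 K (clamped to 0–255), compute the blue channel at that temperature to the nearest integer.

M_in = 10⁶/5108 = 195.77; M_out = 195.77 + (+167) = 362.77.
T_out = 10⁶/362.77 = 2756.6 K → 2760 K; t = 27.6.
B = 138.5·ln(27.6 − 10) − 305.0 = 138.5·ln 17.6 − 305.0 = 138.5·2.8679 − 305.0 = 92.204.
Rounded: 92.

92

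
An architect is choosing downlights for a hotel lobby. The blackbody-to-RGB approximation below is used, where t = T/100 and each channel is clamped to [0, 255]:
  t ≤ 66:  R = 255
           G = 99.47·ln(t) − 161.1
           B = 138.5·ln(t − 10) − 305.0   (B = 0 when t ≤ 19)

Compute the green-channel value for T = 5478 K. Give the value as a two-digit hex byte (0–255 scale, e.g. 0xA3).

t = 5478/100 = 54.78; the t ≤ 66 branch applies.
G = 99.47·ln 54.78 − 161.1 = 99.47·4.0033 − 161.1 = 237.111.
Rounded: 237; in hex, 0xED.

0xED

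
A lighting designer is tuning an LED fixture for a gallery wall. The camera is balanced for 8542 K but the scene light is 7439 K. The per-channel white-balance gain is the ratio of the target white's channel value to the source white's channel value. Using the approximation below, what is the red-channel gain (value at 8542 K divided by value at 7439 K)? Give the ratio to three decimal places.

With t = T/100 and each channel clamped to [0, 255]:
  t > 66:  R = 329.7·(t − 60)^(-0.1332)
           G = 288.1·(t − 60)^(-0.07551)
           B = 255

At 7439 K (t = 74.39):
  R = 329.7·(74.39 − 60)^(-0.1332) = 329.7·14.39^(-0.1332) = 329.7·0.70105 = 231.135.
At 8542 K (t = 85.42):
  R = 329.7·(85.42 − 60)^(-0.1332) = 329.7·25.42^(-0.1332) = 329.7·0.64988 = 214.264.
Gain = 214.264 / 231.135 = 0.9270 → 0.927.

0.927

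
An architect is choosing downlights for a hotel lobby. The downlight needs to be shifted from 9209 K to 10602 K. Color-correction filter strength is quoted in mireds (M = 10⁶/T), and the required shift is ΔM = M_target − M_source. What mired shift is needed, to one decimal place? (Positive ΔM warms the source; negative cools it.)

-14.3 mireds

M_source = 10⁶/9209 = 108.589; M_target = 10⁶/10602 = 94.322.
ΔM = 94.322 − 108.589 = -14.268 → -14.3 mireds, a cooling shift.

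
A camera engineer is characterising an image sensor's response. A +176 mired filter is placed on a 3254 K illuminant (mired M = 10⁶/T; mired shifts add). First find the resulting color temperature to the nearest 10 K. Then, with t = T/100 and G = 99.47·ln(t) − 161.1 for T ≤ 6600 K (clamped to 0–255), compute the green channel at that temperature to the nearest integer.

140

M_in = 10⁶/3254 = 307.31; M_out = 307.31 + (+176) = 483.31.
T_out = 10⁶/483.31 = 2069.0 K → 2070 K; t = 20.7.
G = 99.47·ln 20.7 − 161.1 = 99.47·3.0301 − 161.1 = 140.307.
Rounded: 140.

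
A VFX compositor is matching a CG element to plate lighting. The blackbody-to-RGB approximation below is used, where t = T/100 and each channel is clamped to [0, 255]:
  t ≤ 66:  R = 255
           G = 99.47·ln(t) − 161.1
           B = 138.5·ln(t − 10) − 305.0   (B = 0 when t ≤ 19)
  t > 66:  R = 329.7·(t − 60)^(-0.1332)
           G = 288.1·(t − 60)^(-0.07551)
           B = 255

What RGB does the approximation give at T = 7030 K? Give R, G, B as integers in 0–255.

t = 7030/100 = 70.3; the t > 66 branch applies.
R = 329.7·(70.3 − 60)^(-0.1332) = 329.7·10.3^(-0.1332) = 329.7·0.73298 = 241.662.
G = 288.1·(70.3 − 60)^(-0.07551) = 288.1·10.3^(-0.07551) = 288.1·0.83853 = 241.582.
B = 255 by definition for t > 66.
Rounded: (242, 242, 255).

R=242, G=242, B=255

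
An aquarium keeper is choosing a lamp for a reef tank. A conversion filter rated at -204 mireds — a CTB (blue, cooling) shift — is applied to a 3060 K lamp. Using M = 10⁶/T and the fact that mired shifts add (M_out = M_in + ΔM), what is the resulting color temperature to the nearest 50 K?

8150 K

M_in = 10⁶/3060 = 326.80 mireds.
M_out = 326.80 + (-204) = 122.80 mireds.
T_out = 10⁶/122.80 = 8143.5 K → 8150 K.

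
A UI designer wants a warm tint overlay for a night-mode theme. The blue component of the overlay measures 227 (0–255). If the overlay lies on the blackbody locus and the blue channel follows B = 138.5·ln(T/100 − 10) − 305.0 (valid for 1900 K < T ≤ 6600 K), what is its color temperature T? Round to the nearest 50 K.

ln(t − 10) = (227 + 305.0) / 138.5 = 3.8412.
t − 10 = e^3.8412 = 46.579, so t = 56.579.
T = 100·t = 5658 K → 5650 K to the nearest 50 K.

5650 K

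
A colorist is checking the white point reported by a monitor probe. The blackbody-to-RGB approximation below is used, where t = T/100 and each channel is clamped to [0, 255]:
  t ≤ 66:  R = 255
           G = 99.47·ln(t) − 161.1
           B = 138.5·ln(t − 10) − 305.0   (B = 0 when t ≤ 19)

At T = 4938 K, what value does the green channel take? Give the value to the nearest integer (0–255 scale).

227

t = 4938/100 = 49.38; the t ≤ 66 branch applies.
G = 99.47·ln 49.38 − 161.1 = 99.47·3.8995 − 161.1 = 226.788.
Rounded: 227.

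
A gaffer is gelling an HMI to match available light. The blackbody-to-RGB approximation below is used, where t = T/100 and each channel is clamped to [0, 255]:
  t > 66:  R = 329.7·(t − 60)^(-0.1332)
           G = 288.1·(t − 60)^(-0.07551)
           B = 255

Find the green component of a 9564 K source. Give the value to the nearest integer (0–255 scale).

t = 9564/100 = 95.64; the t > 66 branch applies.
G = 288.1·(95.64 − 60)^(-0.07551) = 288.1·35.64^(-0.07551) = 288.1·0.76351 = 219.966.
Rounded: 220.

220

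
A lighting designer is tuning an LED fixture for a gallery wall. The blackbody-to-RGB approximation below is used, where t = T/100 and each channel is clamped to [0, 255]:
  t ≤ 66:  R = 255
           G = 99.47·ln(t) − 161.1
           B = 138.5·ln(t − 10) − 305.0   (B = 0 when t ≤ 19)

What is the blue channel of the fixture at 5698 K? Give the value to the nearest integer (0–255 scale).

228

t = 5698/100 = 56.98; the t ≤ 66 branch applies.
B = 138.5·ln(56.98 − 10) − 305.0 = 138.5·ln 46.98 − 305.0 = 138.5·3.8497 − 305.0 = 228.186.
Rounded: 228.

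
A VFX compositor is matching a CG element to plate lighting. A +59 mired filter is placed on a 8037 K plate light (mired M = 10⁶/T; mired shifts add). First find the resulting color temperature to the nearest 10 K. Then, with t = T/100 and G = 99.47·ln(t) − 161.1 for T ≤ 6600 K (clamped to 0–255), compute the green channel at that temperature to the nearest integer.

237

M_in = 10⁶/8037 = 124.42; M_out = 124.42 + (+59) = 183.42.
T_out = 10⁶/183.42 = 5451.8 K → 5450 K; t = 54.5.
G = 99.47·ln 54.5 − 161.1 = 99.47·3.9982 − 161.1 = 236.601.
Rounded: 237.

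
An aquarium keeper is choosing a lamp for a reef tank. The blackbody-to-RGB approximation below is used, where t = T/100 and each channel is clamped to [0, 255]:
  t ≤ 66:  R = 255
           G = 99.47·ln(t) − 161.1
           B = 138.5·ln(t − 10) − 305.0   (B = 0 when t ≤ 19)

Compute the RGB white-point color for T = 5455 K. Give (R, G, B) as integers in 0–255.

t = 5455/100 = 54.55; the t ≤ 66 branch applies.
R = 255 by definition for t ≤ 66.
G = 99.47·ln 54.55 − 161.1 = 99.47·3.9991 − 161.1 = 236.692.
B = 138.5·ln(54.55 − 10) − 305.0 = 138.5·ln 44.55 − 305.0 = 138.5·3.7966 − 305.0 = 220.831.
Rounded: (255, 237, 221).

(255, 237, 221)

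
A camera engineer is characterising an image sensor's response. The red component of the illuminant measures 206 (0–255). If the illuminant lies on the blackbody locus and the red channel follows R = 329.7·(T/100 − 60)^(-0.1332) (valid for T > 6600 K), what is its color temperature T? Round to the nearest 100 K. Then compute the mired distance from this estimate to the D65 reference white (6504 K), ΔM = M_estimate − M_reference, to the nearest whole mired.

-47 mireds

(t − 60)^(-0.1332) = 206/329.7 = 0.62481.
t − 60 = 0.62481^(1/-0.1332) = 0.62481^(-7.508) = 34.152, so t = 94.152.
T = 100·t = 9415 K → 9400 K to the nearest 100 K.
M_estimate = 10⁶/9400 = 106.38; M_reference = 10⁶/6504 = 153.75.
ΔM = 106.38 − 153.75 = -47.37 → -47 mireds.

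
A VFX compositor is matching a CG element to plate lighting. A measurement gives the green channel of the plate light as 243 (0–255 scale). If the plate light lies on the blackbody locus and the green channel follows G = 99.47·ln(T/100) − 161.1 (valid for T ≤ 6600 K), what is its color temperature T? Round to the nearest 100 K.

ln t = (243 + 161.1) / 99.47 = 4.0625.
t = e^4.0625 = 58.121.
T = 100·t = 5812 K → 5800 K to the nearest 100 K.

5800 K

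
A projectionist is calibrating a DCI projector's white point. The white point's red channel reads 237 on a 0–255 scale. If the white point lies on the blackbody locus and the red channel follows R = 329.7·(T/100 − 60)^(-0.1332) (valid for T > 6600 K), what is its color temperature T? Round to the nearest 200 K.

7200 K

(t − 60)^(-0.1332) = 237/329.7 = 0.71884.
t − 60 = 0.71884^(1/-0.1332) = 0.71884^(-7.508) = 11.922, so t = 71.922.
T = 100·t = 7192 K → 7200 K to the nearest 200 K.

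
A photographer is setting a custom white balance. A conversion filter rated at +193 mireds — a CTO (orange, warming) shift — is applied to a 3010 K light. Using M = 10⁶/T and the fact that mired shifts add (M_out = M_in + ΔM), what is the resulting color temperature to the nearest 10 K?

1900 K

M_in = 10⁶/3010 = 332.23 mireds.
M_out = 332.23 + (+193) = 525.23 mireds.
T_out = 10⁶/525.23 = 1903.9 K → 1900 K.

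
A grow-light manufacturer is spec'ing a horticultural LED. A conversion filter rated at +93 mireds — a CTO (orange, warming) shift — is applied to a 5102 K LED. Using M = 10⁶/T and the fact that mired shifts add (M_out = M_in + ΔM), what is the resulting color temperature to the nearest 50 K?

3450 K

M_in = 10⁶/5102 = 196.00 mireds.
M_out = 196.00 + (+93) = 289.00 mireds.
T_out = 10⁶/289.00 = 3460.2 K → 3450 K.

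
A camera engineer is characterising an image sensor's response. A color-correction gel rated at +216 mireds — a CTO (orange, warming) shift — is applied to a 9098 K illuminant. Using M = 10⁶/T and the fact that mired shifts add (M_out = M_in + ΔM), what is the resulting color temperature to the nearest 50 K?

3050 K

M_in = 10⁶/9098 = 109.91 mireds.
M_out = 109.91 + (+216) = 325.91 mireds.
T_out = 10⁶/325.91 = 3068.3 K → 3050 K.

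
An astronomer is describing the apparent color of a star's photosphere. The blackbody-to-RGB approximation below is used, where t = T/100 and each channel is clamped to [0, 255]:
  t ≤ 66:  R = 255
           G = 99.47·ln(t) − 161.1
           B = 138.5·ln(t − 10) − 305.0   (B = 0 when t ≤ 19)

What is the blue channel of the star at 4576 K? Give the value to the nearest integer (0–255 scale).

t = 4576/100 = 45.76; the t ≤ 66 branch applies.
B = 138.5·ln(45.76 − 10) − 305.0 = 138.5·ln 35.76 − 305.0 = 138.5·3.5768 − 305.0 = 190.391.
Rounded: 190.

190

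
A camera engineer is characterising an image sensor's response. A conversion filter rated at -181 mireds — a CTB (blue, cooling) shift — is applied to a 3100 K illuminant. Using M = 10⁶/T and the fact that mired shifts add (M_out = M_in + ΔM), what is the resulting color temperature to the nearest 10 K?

7060 K

M_in = 10⁶/3100 = 322.58 mireds.
M_out = 322.58 + (-181) = 141.58 mireds.
T_out = 10⁶/141.58 = 7063.1 K → 7060 K.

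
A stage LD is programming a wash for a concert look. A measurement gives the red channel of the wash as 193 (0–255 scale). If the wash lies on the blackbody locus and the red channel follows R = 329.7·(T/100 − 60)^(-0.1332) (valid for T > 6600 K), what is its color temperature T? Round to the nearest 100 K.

11600 K

(t − 60)^(-0.1332) = 193/329.7 = 0.58538.
t − 60 = 0.58538^(1/-0.1332) = 0.58538^(-7.508) = 55.713, so t = 115.713.
T = 100·t = 11571 K → 11600 K to the nearest 100 K.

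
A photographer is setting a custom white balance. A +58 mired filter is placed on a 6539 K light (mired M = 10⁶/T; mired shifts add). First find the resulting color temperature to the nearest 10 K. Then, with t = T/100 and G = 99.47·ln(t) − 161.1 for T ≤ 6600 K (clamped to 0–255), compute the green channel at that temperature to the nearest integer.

M_in = 10⁶/6539 = 152.93; M_out = 152.93 + (+58) = 210.93.
T_out = 10⁶/210.93 = 4740.9 K → 4740 K; t = 47.4.
G = 99.47·ln 47.4 − 161.1 = 99.47·3.8586 − 161.1 = 222.717.
Rounded: 223.

223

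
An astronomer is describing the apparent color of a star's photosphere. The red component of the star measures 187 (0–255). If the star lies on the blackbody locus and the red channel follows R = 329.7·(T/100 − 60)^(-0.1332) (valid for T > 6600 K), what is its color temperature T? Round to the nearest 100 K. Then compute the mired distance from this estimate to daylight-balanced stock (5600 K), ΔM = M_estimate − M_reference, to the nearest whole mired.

(t − 60)^(-0.1332) = 187/329.7 = 0.56718.
t − 60 = 0.56718^(1/-0.1332) = 0.56718^(-7.508) = 70.620, so t = 130.620.
T = 100·t = 13062 K → 13100 K to the nearest 100 K.
M_estimate = 10⁶/13100 = 76.34; M_reference = 10⁶/5600 = 178.57.
ΔM = 76.34 − 178.57 = -102.24 → -102 mireds.

-102 mireds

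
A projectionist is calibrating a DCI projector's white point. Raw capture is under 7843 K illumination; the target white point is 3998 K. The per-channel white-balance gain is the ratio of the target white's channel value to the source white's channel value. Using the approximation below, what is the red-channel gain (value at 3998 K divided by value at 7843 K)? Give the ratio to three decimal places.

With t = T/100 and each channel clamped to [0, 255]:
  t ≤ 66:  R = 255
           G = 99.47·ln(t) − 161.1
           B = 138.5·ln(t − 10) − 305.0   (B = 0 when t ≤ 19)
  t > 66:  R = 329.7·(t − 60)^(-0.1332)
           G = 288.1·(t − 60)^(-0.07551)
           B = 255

At 7843 K (t = 78.43):
  R = 329.7·(78.43 − 60)^(-0.1332) = 329.7·18.43^(-0.1332) = 329.7·0.67832 = 223.641.
At 3998 K (t = 39.98):
  R = 255 by definition for t ≤ 66.
Gain = 255.000 / 223.641 = 1.1402 → 1.140.

1.140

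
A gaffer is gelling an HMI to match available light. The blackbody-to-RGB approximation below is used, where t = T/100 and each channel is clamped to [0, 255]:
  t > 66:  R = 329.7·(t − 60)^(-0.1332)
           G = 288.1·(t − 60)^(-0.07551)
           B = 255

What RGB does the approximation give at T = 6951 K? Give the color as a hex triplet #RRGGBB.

#F4F3FF

t = 6951/100 = 69.51; the t > 66 branch applies.
R = 329.7·(69.51 − 60)^(-0.1332) = 329.7·9.51^(-0.1332) = 329.7·0.74081 = 244.245.
G = 288.1·(69.51 − 60)^(-0.07551) = 288.1·9.51^(-0.07551) = 288.1·0.84360 = 243.042.
B = 255 by definition for t > 66.
Rounded: (244, 243, 255).
In hex: #F4F3FF.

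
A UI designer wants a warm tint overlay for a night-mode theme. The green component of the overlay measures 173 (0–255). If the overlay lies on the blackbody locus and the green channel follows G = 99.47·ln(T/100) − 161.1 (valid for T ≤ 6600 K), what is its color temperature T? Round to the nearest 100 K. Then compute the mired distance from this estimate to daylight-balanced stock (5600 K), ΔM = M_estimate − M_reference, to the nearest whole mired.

ln t = (173 + 161.1) / 99.47 = 3.3588.
t = e^3.3588 = 28.755.
T = 100·t = 2875 K → 2900 K to the nearest 100 K.
M_estimate = 10⁶/2900 = 344.83; M_reference = 10⁶/5600 = 178.57.
ΔM = 344.83 − 178.57 = 166.26 → +166 mireds.

+166 mireds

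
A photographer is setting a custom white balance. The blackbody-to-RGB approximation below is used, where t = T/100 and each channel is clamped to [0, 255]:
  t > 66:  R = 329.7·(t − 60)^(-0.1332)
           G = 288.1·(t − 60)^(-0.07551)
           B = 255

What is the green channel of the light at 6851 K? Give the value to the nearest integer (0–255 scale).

t = 6851/100 = 68.51; the t > 66 branch applies.
G = 288.1·(68.51 − 60)^(-0.07551) = 288.1·8.51^(-0.07551) = 288.1·0.85071 = 245.089.
Rounded: 245.

245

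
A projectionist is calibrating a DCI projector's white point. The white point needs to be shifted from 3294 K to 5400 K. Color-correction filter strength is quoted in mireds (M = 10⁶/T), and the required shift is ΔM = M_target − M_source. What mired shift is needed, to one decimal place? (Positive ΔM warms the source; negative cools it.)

-118.4 mireds

M_source = 10⁶/3294 = 303.582; M_target = 10⁶/5400 = 185.185.
ΔM = 185.185 − 303.582 = -118.397 → -118.4 mireds, a cooling shift.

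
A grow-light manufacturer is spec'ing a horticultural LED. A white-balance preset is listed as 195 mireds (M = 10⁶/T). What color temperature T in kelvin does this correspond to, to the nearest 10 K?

T = 10⁶ / 195 = 5128.21 K → 5130 K.

5130 K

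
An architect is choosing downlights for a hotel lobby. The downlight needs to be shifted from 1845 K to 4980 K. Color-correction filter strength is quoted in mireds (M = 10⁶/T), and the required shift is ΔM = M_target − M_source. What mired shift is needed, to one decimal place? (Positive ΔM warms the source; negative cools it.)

M_source = 10⁶/1845 = 542.005; M_target = 10⁶/4980 = 200.803.
ΔM = 200.803 − 542.005 = -341.202 → -341.2 mireds, a cooling shift.

-341.2 mireds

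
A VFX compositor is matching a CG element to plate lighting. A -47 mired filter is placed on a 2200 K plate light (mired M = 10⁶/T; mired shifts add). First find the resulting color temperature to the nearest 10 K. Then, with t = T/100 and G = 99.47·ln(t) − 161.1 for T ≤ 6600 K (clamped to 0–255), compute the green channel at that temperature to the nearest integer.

M_in = 10⁶/2200 = 454.55; M_out = 454.55 + (-47) = 407.55.
T_out = 10⁶/407.55 = 2453.7 K → 2450 K; t = 24.5.
G = 99.47·ln 24.5 − 161.1 = 99.47·3.1987 − 161.1 = 157.072.
Rounded: 157.

157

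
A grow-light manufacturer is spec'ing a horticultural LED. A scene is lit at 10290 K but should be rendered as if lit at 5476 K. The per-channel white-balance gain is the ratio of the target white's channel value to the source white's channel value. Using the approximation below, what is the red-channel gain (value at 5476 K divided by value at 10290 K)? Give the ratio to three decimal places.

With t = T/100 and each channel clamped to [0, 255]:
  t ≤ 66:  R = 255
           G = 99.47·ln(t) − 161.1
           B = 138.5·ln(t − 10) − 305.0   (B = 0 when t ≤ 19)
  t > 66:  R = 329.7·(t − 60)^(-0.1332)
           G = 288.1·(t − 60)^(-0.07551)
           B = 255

1.276

At 10290 K (t = 102.9):
  R = 329.7·(102.9 − 60)^(-0.1332) = 329.7·42.9^(-0.1332) = 329.7·0.60612 = 199.837.
At 5476 K (t = 54.76):
  R = 255 by definition for t ≤ 66.
Gain = 255.000 / 199.837 = 1.2760 → 1.276.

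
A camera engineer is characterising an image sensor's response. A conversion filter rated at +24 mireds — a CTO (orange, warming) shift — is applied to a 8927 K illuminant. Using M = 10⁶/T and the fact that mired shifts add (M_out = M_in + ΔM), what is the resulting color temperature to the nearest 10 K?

7350 K

M_in = 10⁶/8927 = 112.02 mireds.
M_out = 112.02 + (+24) = 136.02 mireds.
T_out = 10⁶/136.02 = 7351.9 K → 7350 K.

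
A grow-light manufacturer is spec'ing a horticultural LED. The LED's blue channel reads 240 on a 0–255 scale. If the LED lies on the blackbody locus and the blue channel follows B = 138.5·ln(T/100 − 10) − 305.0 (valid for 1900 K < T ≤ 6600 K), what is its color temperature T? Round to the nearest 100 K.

ln(t − 10) = (240 + 305.0) / 138.5 = 3.9350.
t − 10 = e^3.9350 = 51.163, so t = 61.163.
T = 100·t = 6116 K → 6100 K to the nearest 100 K.

6100 K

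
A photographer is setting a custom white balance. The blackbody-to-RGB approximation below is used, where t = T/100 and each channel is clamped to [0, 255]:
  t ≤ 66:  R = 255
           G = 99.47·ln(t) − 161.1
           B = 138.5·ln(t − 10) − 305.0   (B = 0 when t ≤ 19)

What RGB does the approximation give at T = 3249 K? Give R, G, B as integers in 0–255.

t = 3249/100 = 32.49; the t ≤ 66 branch applies.
R = 255 by definition for t ≤ 66.
G = 99.47·ln 32.49 − 161.1 = 99.47·3.4809 − 161.1 = 185.148.
B = 138.5·ln(32.49 − 10) − 305.0 = 138.5·ln 22.49 − 305.0 = 138.5·3.1131 − 305.0 = 126.160.
Rounded: (255, 185, 126).

R=255, G=185, B=126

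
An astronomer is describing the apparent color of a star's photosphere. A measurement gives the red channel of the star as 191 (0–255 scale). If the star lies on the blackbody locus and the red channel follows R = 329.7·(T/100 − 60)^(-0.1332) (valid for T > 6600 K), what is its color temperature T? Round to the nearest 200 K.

12000 K

(t − 60)^(-0.1332) = 191/329.7 = 0.57931.
t − 60 = 0.57931^(1/-0.1332) = 0.57931^(-7.508) = 60.245, so t = 120.245.
T = 100·t = 12025 K → 12000 K to the nearest 200 K.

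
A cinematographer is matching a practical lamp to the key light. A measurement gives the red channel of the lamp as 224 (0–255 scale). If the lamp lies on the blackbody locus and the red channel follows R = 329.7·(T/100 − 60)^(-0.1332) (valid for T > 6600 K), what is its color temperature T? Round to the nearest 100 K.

(t − 60)^(-0.1332) = 224/329.7 = 0.67941.
t − 60 = 0.67941^(1/-0.1332) = 0.67941^(-7.508) = 18.209, so t = 78.209.
T = 100·t = 7821 K → 7800 K to the nearest 100 K.

7800 K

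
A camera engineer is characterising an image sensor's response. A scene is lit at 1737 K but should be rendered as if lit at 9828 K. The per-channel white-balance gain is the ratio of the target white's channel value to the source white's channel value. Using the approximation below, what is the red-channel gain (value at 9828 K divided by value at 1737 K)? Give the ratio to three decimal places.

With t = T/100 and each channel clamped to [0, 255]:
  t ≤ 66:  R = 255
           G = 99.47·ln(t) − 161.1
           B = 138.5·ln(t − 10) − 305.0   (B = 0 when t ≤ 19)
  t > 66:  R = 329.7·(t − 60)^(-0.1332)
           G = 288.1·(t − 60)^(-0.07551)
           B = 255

At 1737 K (t = 17.37):
  R = 255 by definition for t ≤ 66.
At 9828 K (t = 98.28):
  R = 329.7·(98.28 − 60)^(-0.1332) = 329.7·38.28^(-0.1332) = 329.7·0.61539 = 202.893.
Gain = 202.893 / 255.000 = 0.7957 → 0.796.

0.796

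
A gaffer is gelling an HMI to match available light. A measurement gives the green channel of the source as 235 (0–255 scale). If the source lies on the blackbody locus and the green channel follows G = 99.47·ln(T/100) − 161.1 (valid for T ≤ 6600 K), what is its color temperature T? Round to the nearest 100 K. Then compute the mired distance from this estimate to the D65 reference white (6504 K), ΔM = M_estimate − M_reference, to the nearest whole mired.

ln t = (235 + 161.1) / 99.47 = 3.9821.
t = e^3.9821 = 53.630.
T = 100·t = 5363 K → 5400 K to the nearest 100 K.
M_estimate = 10⁶/5400 = 185.19; M_reference = 10⁶/6504 = 153.75.
ΔM = 185.19 − 153.75 = 31.43 → +31 mireds.

+31 mireds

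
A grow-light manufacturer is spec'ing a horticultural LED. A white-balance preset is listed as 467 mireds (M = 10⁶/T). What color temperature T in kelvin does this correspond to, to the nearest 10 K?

2140 K

T = 10⁶ / 467 = 2141.33 K → 2140 K.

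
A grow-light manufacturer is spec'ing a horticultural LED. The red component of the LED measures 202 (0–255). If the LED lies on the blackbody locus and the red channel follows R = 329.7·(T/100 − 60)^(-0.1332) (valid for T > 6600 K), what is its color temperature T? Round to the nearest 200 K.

(t − 60)^(-0.1332) = 202/329.7 = 0.61268.
t − 60 = 0.61268^(1/-0.1332) = 0.61268^(-7.508) = 39.569, so t = 99.569.
T = 100·t = 9957 K → 10000 K to the nearest 200 K.

10000 K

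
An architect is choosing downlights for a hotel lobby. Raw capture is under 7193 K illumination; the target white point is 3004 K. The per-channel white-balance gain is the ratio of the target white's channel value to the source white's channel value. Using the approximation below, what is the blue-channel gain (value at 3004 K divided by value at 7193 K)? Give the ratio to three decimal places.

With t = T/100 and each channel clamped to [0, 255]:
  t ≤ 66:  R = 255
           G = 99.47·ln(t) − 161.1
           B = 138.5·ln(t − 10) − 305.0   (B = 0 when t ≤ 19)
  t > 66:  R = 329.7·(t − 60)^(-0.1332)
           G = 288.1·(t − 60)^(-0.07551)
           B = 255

At 7193 K (t = 71.93):
  B = 255 by definition for t > 66.
At 3004 K (t = 30.04):
  B = 138.5·ln(30.04 − 10) − 305.0 = 138.5·ln 20.04 − 305.0 = 138.5·2.9977 − 305.0 = 110.186.
Gain = 110.186 / 255.000 = 0.4321 → 0.432.

0.432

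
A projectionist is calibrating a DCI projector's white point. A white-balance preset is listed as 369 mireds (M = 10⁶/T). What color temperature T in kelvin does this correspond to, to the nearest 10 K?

T = 10⁶ / 369 = 2710.03 K → 2710 K.

2710 K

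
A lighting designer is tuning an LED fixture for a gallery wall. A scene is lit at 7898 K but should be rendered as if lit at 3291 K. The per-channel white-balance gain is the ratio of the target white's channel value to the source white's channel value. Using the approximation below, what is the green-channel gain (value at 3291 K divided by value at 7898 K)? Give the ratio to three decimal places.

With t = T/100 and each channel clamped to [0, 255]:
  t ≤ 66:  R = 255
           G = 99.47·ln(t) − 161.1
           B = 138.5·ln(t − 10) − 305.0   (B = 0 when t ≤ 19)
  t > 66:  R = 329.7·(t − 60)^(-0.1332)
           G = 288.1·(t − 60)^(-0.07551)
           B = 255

At 7898 K (t = 78.98):
  G = 288.1·(78.98 − 60)^(-0.07551) = 288.1·18.98^(-0.07551) = 288.1·0.80071 = 230.685.
At 3291 K (t = 32.91):
  G = 99.47·ln 32.91 − 161.1 = 99.47·3.4938 − 161.1 = 186.426.
Gain = 186.426 / 230.685 = 0.8081 → 0.808.

0.808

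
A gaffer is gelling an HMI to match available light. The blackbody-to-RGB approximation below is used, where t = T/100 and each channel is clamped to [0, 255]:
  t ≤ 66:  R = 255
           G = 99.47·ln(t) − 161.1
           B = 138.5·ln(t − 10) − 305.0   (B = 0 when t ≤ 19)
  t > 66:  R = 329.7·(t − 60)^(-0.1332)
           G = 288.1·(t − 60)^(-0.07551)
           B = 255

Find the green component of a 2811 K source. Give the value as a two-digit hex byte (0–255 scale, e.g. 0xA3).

0xAB

t = 2811/100 = 28.11; the t ≤ 66 branch applies.
G = 99.47·ln 28.11 − 161.1 = 99.47·3.3361 − 161.1 = 170.744.
Rounded: 171; in hex, 0xAB.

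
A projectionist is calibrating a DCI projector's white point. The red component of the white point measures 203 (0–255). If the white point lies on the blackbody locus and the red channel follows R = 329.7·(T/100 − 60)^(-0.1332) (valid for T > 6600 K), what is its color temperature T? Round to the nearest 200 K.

(t − 60)^(-0.1332) = 203/329.7 = 0.61571.
t − 60 = 0.61571^(1/-0.1332) = 0.61571^(-7.508) = 38.129, so t = 98.129.
T = 100·t = 9813 K → 9800 K to the nearest 200 K.

9800 K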